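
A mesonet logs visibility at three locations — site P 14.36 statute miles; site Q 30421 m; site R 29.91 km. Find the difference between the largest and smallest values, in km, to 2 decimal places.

site P: 14.36 SM = 23.1102 km.
site Q: 30421 m = 30.4210 km.
Spread: 30.4210 − 23.1102 = 7.31 km.

7.31 km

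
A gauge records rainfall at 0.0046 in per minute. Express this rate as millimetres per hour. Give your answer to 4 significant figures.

7.010 mm/hour

0.0046 in/minute × 25.4 mm/in × 60 minute/hour = 7.010 mm/hour.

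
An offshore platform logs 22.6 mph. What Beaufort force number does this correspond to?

22.6 mph = 10.1 m/s, which is Beaufort 5 (fresh breeze, 8.0–10.7 m/s).

Beaufort force 5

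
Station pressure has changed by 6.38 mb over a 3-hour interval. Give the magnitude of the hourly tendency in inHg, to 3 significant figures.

6.38 mb / 3 h × 0.02953 inHg/mb = 0.0628 inHg/h.

0.0628 inHg per hour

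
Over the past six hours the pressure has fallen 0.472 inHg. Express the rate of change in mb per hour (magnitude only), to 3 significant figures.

0.472 inHg / 6 h × 33.8639 mb/inHg = 2.66 mb/h.

2.66 mb per hour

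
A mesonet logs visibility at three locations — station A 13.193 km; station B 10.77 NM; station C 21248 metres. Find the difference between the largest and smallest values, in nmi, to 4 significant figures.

4.349 nmi

station A: 13.193 km = 7.12365 nmi.
station C: 21248 m = 11.47300 nmi.
Spread: 11.47300 − 7.12365 = 4.349 nmi.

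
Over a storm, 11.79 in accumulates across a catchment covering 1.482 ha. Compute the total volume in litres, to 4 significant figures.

Depth: 11.79 in × 25.4 = 299.466 mm.
Area: 1.482 ha = 14820 m².
1 mm over 1 m² is 1 L, so volume = 299.466 × 14820 = 4438086.1 L ≈ 4438000 L.

4438000 litres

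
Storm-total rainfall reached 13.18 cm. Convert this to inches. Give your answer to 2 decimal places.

5.19 in

1 cm = 0.393701 in, so 13.18 × 0.393701 = 5.19 in.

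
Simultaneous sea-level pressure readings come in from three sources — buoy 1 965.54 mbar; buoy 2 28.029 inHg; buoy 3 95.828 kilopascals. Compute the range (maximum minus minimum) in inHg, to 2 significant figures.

0.48 inHg

buoy 1: 965.54 mb = 28.5124 inHg.
buoy 3: 95.828 kPa = 28.2980 inHg.
Spread: 28.5124 − 28.0290 = 0.48 inHg.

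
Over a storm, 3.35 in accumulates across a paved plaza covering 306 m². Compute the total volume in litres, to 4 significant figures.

26040 litres

Depth: 3.35 in × 25.4 = 85.09 mm.
1 mm over 1 m² is 1 L, so volume = 85.09 × 306 = 26037.54 L ≈ 26040 L.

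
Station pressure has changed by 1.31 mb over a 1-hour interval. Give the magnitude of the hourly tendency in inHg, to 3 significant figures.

0.0387 inHg per hour

1.31 mb / 1 h × 0.02953 inHg/mb = 0.0387 inHg/h.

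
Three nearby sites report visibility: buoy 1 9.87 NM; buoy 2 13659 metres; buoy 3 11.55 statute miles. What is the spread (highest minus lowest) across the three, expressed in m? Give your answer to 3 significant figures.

buoy 1: 9.87 nmi = 18279.24 m.
buoy 3: 11.55 SM = 18587.92 m.
Spread: 18587.92 − 13659.00 = 4930 m.

4930 m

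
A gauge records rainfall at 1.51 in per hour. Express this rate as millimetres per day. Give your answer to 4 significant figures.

920.5 mm/day

1.51 in/hour × 25.4 mm/in × 24 hour/day = 920.5 mm/day.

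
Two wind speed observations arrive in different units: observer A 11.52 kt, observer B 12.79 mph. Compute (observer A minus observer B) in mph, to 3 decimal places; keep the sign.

0.467 mph

observer A: 11.52 kt = 13.25698 mph.
Difference: 13.25698 − 12.79000 = 0.467 mph.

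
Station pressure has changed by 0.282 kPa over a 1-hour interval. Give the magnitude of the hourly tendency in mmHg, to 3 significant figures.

0.282 kPa / 1 h × 7.50062 mmHg/kPa = 2.12 mmHg/h.

2.12 mmHg per hour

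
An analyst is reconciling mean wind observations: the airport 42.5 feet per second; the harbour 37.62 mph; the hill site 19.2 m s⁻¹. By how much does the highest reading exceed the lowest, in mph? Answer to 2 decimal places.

the airport: 42.5 ft/s = 28.9773 mph.
the hill site: 19.2 m/s = 42.9492 mph.
Spread: 42.9492 − 28.9773 = 13.97 mph.

13.97 mph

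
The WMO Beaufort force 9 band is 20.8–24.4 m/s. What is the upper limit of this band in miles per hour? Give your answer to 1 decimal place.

20.8–24.4 m/s × 2.237 = 46.5–54.6 mph.

54.6 mph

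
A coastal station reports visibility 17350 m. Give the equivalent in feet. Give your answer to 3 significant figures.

56900 ft

1 m = 3.28084 ft, so 17350 × 3.28084 = 56900 ft.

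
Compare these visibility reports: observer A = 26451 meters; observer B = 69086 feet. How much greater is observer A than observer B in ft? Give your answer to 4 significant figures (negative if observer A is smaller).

17700 ft

observer A: 26451 m = 86781.50 ft.
Difference: 86781.50 − 69086.00 = 17700 ft.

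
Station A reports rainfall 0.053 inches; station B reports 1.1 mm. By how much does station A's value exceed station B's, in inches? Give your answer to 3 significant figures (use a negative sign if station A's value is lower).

0.00969 in

station B: 1.1 mm = 0.0433071 in.
Difference: 0.0530000 − 0.0433071 = 0.00969 in.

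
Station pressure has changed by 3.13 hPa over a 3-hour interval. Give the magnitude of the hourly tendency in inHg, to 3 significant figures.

3.13 hPa / 3 h × 0.02953 inHg/hPa = 0.0308 inHg/h.

0.0308 inHg per hour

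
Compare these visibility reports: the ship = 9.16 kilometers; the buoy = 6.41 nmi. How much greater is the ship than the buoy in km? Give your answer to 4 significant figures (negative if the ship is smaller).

the buoy: 6.41 nmi = 11.87132 km.
Difference: 9.16000 − 11.87132 = -2.711 km.

-2.711 km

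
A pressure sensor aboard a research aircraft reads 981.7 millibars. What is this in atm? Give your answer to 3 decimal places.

1 mb = 0.000986923 atm, so 981.7 × 0.000986923 = 0.969 atm.

0.969 atm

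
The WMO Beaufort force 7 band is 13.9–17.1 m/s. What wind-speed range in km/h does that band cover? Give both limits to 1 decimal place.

13.9–17.1 m/s × 3.6 = 50.0–61.6 km/h.

50.0 to 61.6 km/h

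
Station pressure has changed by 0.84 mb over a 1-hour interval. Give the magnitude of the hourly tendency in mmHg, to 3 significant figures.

0.84 mb / 1 h × 0.750062 mmHg/mb = 0.630 mmHg/h.

0.630 mmHg per hour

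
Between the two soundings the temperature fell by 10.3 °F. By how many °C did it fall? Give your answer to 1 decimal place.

5.7 °C

Converting a difference, only the 9/5 scale factor applies: Δ°C = 10.3 × 0.5556 = 5.7 °C.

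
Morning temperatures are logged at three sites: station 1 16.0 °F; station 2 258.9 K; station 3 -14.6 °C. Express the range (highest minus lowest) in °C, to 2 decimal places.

station 1: 16.0 °F = -8.889 °C.
station 2: 258.9 K = -14.250 °C.
Spread: (-8.889) − (-14.600) = 5.711 °C.

5.71 °C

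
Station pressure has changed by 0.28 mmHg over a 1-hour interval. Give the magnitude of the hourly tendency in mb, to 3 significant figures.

0.28 mmHg / 1 h × 1.33322 mb/mmHg = 0.373 mb/h.

0.373 mb per hour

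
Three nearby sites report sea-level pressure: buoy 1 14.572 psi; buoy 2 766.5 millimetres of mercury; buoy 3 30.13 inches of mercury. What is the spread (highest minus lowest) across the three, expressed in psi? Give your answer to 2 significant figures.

0.25 psi

buoy 2: 766.5 mmHg = 14.8216 psi.
buoy 3: 30.13 inHg = 14.7985 psi.
Spread: 14.8216 − 14.5720 = 0.25 psi.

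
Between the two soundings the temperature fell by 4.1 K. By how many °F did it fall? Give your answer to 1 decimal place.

7.4 °F

For a temperature change the 32° offset cancels: Δ°F = 4.1 × 1.8 = 7.4 °F.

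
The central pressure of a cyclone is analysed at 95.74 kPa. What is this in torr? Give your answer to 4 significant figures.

718.1 mmHg

1 kPa = 7.50062 mmHg, so 95.74 × 7.50062 = 718.1 mmHg.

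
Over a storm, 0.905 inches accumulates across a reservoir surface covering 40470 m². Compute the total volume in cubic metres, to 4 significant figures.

930.3 cubic metres

Depth: 0.905 in × 25.4 = 22.987 mm.
1 mm over 1 m² is 1 L, so volume = 22.987 × 40470 = 930283.89 L = 930.3 m³.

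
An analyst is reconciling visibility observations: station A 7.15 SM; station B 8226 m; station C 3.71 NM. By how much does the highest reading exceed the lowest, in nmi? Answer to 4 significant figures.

2.503 nmi

station A: 7.15 SM = 6.21318 nmi.
station B: 8226 m = 4.44168 nmi.
Spread: 6.21318 − 3.71000 = 2.503 nmi.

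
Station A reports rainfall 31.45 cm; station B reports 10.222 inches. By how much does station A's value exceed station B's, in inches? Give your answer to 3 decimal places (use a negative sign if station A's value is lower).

station A: 31.45 cm = 12.38189 in.
Difference: 12.38189 − 10.22200 = 2.160 in.

2.160 in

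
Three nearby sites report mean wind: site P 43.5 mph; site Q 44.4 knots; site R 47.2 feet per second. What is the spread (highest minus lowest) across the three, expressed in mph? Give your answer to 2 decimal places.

site Q: 44.4 kt = 51.0946 mph.
site R: 47.2 ft/s = 32.1818 mph.
Spread: 51.0946 − 32.1818 = 18.91 mph.

18.91 mph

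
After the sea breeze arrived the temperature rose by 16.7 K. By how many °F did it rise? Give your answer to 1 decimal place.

30.1 °F

A change of 1 °C equals a change of 1.8 °F: Δ°F = 16.7 × 1.8 = 30.1 °F.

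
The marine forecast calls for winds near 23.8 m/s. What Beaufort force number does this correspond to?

23.8 m/s lies in the Beaufort 9 band (strong gale, 20.8–24.4 m/s).

Beaufort force 9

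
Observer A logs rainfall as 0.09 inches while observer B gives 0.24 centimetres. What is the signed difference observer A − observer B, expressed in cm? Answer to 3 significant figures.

-0.0114 cm

observer A: 0.09 in = 0.228600 cm.
Difference: 0.228600 − 0.240000 = -0.0114 cm.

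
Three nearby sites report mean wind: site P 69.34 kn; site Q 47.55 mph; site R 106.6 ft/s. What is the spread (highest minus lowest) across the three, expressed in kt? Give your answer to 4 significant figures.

site Q: 47.55 mph = 41.3198 kt.
site R: 106.6 ft/s = 63.1588 kt.
Spread: 69.3400 − 41.3198 = 28.02 kt.

28.02 kt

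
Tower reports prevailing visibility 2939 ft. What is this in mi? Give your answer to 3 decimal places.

1 ft = 0.000189394 SM, so 2939 × 0.000189394 = 0.557 SM.

0.557 SM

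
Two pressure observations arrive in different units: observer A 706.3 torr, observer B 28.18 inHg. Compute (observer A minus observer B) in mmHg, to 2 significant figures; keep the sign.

observer B: 28.18 inHg = 715.772 mmHg.
Difference: 706.300 − 715.772 = -9.5 mmHg.

-9.5 mmHg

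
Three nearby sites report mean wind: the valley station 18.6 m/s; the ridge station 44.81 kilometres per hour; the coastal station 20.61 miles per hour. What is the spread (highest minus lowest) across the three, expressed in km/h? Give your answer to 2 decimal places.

33.79 km/h

the valley station: 18.6 m/s = 66.9600 km/h.
the coastal station: 20.61 mph = 33.1686 km/h.
Spread: 66.9600 − 33.1686 = 33.79 km/h.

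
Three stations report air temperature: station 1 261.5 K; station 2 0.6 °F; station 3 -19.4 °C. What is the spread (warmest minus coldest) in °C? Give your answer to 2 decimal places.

7.75 °C

station 1: 261.5 K = -11.650 °C.
station 2: 0.6 °F = -17.444 °C.
Spread: (-11.650) − (-19.400) = 7.750 °C.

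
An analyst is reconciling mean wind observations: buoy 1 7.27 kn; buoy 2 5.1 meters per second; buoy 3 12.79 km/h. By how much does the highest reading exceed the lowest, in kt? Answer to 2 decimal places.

3.01 kt

buoy 2: 5.1 m/s = 9.9136 kt.
buoy 3: 12.79 km/h = 6.9060 kt.
Spread: 9.9136 − 6.9060 = 3.01 kt.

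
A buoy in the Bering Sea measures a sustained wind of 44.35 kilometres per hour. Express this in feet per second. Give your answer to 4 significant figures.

40.42 ft/s

1 km/h = 0.911344 ft/s, so 44.35 × 0.911344 = 40.42 ft/s.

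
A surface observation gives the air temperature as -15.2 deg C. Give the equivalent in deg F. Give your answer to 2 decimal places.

°F = °C × 9/5 + 32 = -15.2 × 1.8 + 32 = 4.64 °F.

4.64 °F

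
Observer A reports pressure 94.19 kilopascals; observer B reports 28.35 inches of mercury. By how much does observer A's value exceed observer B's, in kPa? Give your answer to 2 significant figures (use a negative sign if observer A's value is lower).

observer B: 28.35 inHg = 96.004 kPa.
Difference: 94.190 − 96.004 = -1.8 kPa.

-1.8 kPa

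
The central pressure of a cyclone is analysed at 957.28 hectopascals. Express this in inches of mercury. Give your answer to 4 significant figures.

28.27 inHg

1 hPa = 0.02953 inHg, so 957.28 × 0.02953 = 28.27 inHg.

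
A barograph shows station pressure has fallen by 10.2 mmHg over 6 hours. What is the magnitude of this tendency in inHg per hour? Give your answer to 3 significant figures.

0.0669 inHg per hour

10.2 mmHg / 6 h × 0.0393701 inHg/mmHg = 0.0669 inHg/h.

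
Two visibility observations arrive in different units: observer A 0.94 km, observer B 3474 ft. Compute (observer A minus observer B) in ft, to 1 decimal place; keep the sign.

observer A: 0.94 km = 3083.990 ft.
Difference: 3083.990 − 3474.000 = -390.0 ft.

-390.0 ft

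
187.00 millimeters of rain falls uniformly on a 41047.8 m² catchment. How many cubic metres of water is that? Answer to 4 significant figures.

1 mm over 1 m² is 1 L, so volume = 187 × 41047.8 = 7675938.6 L = 7676 m³.

7676 cubic metres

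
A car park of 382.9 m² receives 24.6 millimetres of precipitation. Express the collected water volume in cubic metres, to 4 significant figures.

1 mm over 1 m² is 1 L, so volume = 24.6 × 382.9 = 9419.34 L = 9.419 m³.

9.419 cubic metres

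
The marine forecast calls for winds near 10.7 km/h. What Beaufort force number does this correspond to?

10.7 km/h = 3.0 m/s, which is Beaufort 2 (light breeze, 1.6–3.3 m/s).

Beaufort force 2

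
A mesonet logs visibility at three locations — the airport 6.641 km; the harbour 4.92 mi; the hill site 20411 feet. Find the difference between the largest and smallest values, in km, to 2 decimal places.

1.70 km

the harbour: 4.92 SM = 7.9180 km.
the hill site: 20411 ft = 6.2213 km.
Spread: 7.9180 − 6.2213 = 1.70 km.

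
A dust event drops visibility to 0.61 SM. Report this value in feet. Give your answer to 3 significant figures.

1 SM = 5280 ft, so 0.61 × 5280 = 3220 ft.

3220 ft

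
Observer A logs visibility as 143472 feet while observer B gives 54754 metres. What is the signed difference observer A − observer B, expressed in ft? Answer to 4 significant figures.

observer B: 54754 m = 179639.11 ft.
Difference: 143472.00 − 179639.11 = -36170 ft.

-36170 ft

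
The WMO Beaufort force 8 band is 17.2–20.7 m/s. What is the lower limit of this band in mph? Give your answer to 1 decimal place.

17.2–20.7 m/s × 2.237 = 38.5–46.3 mph.

38.5 mph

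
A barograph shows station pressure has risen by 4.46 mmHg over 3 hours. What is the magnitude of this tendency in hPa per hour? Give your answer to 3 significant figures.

4.46 mmHg / 3 h × 1.33322 hPa/mmHg = 1.98 hPa/h.

1.98 hPa per hour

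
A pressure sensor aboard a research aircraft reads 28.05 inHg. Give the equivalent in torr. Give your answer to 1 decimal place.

1 inHg = 25.4 mmHg, so 28.05 × 25.4 = 712.5 mmHg.

712.5 mmHg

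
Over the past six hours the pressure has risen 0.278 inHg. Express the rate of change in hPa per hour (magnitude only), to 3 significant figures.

0.278 inHg / 6 h × 33.8639 hPa/inHg = 1.57 hPa/h.

1.57 hPa per hour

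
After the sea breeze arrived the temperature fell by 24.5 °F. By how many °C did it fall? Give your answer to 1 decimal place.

A change of 1 °C equals a change of 1.8 °F: Δ°C = 24.5 × 0.5556 = 13.6 °C.

13.6 °C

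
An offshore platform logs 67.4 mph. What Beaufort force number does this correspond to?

Beaufort force 11

67.4 mph = 30.1 m/s, which is Beaufort 11 (violent storm, 28.5–32.6 m/s).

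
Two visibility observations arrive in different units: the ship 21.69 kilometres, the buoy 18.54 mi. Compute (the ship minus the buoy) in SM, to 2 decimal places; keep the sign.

the ship: 21.69 km = 13.4775 SM.
Difference: 13.4775 − 18.5400 = -5.06 SM.

-5.06 SM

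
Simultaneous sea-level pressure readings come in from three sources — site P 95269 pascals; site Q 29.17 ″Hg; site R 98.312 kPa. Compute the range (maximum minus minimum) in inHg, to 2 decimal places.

site P: 95269 Pa = 28.1329 inHg.
site R: 98.312 kPa = 29.0315 inHg.
Spread: 29.1700 − 28.1329 = 1.04 inHg.

1.04 inHg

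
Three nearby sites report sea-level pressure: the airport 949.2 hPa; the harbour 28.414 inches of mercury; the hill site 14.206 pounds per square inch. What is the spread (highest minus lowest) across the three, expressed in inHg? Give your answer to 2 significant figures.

the airport: 949.2 hPa = 28.0299 inHg.
the hill site: 14.206 psi = 28.9237 inHg.
Spread: 28.9237 − 28.0299 = 0.89 inHg.

0.89 inHg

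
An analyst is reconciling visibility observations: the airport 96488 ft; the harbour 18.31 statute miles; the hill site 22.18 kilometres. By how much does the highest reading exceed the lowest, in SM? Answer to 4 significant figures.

4.528 SM

the airport: 96488 ft = 18.27424 SM.
the hill site: 22.18 km = 13.78201 SM.
Spread: 18.31000 − 13.78201 = 4.528 SM.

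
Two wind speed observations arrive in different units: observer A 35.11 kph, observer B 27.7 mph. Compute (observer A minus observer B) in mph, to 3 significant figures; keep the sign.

-5.88 mph

observer A: 35.11 km/h = 21.8163 mph.
Difference: 21.8163 − 27.7000 = -5.88 mph.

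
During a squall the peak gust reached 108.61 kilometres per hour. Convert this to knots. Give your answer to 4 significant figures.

58.64 kt

1 km/h = 0.539957 kt, so 108.61 × 0.539957 = 58.64 kt.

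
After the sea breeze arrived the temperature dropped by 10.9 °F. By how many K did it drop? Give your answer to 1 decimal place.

6.1 K

Converting a difference, only the 9/5 scale factor applies: ΔK = 10.9 × 0.5556 = 6.1 K.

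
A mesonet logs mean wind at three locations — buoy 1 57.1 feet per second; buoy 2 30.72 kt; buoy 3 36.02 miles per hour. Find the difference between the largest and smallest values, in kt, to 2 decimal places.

3.11 kt

buoy 1: 57.1 ft/s = 33.8308 kt.
buoy 3: 36.02 mph = 31.3005 kt.
Spread: 33.8308 − 30.7200 = 3.11 kt.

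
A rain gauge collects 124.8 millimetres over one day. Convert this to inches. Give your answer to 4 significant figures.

1 mm = 0.0393701 in, so 124.8 × 0.0393701 = 4.913 in.

4.913 in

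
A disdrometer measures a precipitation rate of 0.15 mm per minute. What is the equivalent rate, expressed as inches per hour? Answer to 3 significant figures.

0.15 mm/minute × 0.0393701 in/mm × 60 minute/hour = 0.354 in/hour.

0.354 in/hour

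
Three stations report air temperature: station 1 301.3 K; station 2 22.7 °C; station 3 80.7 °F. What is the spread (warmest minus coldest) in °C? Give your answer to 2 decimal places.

5.45 °C

station 1: 301.3 K = 28.150 °C.
station 3: 80.7 °F = 27.056 °C.
Spread: 28.150 − 22.700 = 5.450 °C.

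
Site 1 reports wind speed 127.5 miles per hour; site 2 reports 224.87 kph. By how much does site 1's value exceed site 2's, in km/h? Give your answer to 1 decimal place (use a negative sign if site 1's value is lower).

site 1: 127.5 mph = 205.191 km/h.
Difference: 205.191 − 224.870 = -19.7 km/h.

-19.7 km/h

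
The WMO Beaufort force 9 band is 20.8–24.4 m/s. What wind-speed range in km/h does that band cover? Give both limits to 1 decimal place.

74.9 to 87.8 km/h

20.8–24.4 m/s × 3.6 = 74.9–87.8 km/h.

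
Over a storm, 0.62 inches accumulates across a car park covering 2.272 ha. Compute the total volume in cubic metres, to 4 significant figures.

357.8 cubic metres

Depth: 0.62 in × 25.4 = 15.748 mm.
Area: 2.272 ha = 22720 m².
1 mm over 1 m² is 1 L, so volume = 15.748 × 22720 = 357794.56 L = 357.8 m³.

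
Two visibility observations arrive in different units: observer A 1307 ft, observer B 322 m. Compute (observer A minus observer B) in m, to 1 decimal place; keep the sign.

76.4 m

observer A: 1307 ft = 398.374 m.
Difference: 398.374 − 322.000 = 76.4 m.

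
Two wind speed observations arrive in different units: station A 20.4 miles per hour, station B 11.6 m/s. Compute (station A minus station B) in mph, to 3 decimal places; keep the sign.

-5.548 mph

station B: 11.6 m/s = 25.94846 mph.
Difference: 20.40000 − 25.94846 = -5.548 mph.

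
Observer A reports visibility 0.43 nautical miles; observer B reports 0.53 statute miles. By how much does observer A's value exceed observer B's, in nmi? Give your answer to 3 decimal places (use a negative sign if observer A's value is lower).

observer B: 0.53 SM = 0.46056 nmi.
Difference: 0.43000 − 0.46056 = -0.031 nmi.

-0.031 nmi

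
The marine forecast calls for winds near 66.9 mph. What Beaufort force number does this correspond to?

Beaufort force 11

66.9 mph = 29.9 m/s, which is Beaufort 11 (violent storm, 28.5–32.6 m/s).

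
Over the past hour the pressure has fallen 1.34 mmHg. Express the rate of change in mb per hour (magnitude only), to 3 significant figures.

1.34 mmHg / 1 h × 1.33322 mb/mmHg = 1.79 mb/h.

1.79 mb per hour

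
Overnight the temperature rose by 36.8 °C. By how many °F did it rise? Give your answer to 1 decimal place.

For a temperature change the 32° offset cancels: Δ°F = 36.8 × 1.8 = 66.2 °F.

66.2 °F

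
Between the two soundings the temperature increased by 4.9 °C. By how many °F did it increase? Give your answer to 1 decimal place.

Converting a difference, only the 9/5 scale factor applies: Δ°F = 4.9 × 1.8 = 8.8 °F.

8.8 °F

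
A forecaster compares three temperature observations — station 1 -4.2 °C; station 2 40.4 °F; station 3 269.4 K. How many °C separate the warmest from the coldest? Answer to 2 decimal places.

8.87 °C

station 2: 40.4 °F = 4.667 °C.
station 3: 269.4 K = -3.750 °C.
Spread: 4.667 − (-4.200) = 8.867 °C.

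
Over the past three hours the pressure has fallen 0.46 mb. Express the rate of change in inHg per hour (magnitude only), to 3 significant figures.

0.00453 inHg per hour

0.46 mb / 3 h × 0.02953 inHg/mb = 0.00453 inHg/h.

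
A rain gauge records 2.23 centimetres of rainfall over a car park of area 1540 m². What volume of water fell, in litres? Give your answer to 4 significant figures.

34340 litres

Depth: 2.23 cm × 10 = 22.3 mm.
1 mm over 1 m² is 1 L, so volume = 22.3 × 1540 = 34342 L ≈ 34340 L.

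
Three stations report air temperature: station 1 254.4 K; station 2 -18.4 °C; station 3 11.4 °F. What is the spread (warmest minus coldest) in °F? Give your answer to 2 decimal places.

station 1: 254.4 K = -18.750 °C.
station 3: 11.4 °F = -11.444 °C.
Spread: (-11.444) − (-18.750) = 7.306 °C = 13.15 °F.

13.15 °F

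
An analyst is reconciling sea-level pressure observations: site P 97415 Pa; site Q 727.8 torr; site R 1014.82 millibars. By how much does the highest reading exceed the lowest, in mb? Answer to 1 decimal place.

site P: 97415 Pa = 974.150 mb.
site Q: 727.8 mmHg = 970.320 mb.
Spread: 1014.820 − 970.320 = 44.5 mb.

44.5 mb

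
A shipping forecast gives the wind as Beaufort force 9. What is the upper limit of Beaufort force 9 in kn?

Beaufort 9 (strong gale) spans 41–47 knots.

47 kt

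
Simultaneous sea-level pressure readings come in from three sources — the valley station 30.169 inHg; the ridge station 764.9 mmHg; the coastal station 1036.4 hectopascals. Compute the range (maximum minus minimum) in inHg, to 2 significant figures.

0.49 inHg

the ridge station: 764.9 mmHg = 30.1142 inHg.
the coastal station: 1036.4 hPa = 30.6049 inHg.
Spread: 30.6049 − 30.1142 = 0.49 inHg.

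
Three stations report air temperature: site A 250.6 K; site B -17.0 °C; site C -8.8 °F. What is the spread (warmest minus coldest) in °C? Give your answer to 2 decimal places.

site A: 250.6 K = -22.550 °C.
site C: -8.8 °F = -22.667 °C.
Spread: (-17.000) − (-22.667) = 5.667 °C.

5.67 °C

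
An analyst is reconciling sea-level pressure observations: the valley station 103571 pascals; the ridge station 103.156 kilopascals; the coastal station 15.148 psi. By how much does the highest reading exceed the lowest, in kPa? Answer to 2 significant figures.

the valley station: 103571 Pa = 103.571 kPa.
the coastal station: 15.148 psi = 104.442 kPa.
Spread: 104.442 − 103.156 = 1.3 kPa.

1.3 kPa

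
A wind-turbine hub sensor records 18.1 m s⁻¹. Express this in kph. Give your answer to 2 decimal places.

65.16 km/h

1 m/s = 3.6 km/h, so 18.1 × 3.6 = 65.16 km/h.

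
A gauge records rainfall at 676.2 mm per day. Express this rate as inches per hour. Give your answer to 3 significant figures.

676.2 mm/day × 0.0393701 in/mm × 0.0416667 day/hour = 1.11 in/hour.

1.11 in/hour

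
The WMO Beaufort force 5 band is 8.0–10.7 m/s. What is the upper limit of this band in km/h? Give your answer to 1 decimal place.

8.0–10.7 m/s × 3.6 = 28.8–38.5 km/h.

38.5 km/h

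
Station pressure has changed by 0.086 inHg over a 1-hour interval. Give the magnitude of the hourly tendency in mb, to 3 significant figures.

2.91 mb per hour

0.086 inHg / 1 h × 33.8639 mb/inHg = 2.91 mb/h.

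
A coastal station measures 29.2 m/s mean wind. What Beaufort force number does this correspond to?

Beaufort force 11

29.2 m/s lies in the Beaufort 11 band (violent storm, 28.5–32.6 m/s).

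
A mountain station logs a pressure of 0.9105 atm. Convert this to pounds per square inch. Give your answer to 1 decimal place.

1 atm = 14.6959 psi, so 0.9105 × 14.6959 = 13.4 psi.

13.4 psi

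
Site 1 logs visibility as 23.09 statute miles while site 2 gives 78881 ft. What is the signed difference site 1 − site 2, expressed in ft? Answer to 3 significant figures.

43000 ft

site 1: 23.09 SM = 121915.20 ft.
Difference: 121915.20 − 78881.00 = 43000 ft.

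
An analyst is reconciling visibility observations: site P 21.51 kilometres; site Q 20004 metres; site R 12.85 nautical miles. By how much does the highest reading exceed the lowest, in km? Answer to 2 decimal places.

3.79 km

site Q: 20004 m = 20.0040 km.
site R: 12.85 nmi = 23.7982 km.
Spread: 23.7982 − 20.0040 = 3.79 km.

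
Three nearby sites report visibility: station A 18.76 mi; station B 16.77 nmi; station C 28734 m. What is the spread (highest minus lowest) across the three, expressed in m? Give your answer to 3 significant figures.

station A: 18.76 SM = 30191.29 m.
station B: 16.77 nmi = 31058.04 m.
Spread: 31058.04 − 28734.00 = 2320 m.

2320 m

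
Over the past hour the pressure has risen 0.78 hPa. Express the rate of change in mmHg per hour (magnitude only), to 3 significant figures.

0.78 hPa / 1 h × 0.750062 mmHg/hPa = 0.585 mmHg/h.

0.585 mmHg per hour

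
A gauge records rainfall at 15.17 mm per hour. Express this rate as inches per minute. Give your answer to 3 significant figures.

15.17 mm/hour × 0.0393701 in/mm × 0.0166667 hour/minute = 0.00995 in/minute.

0.00995 in/minute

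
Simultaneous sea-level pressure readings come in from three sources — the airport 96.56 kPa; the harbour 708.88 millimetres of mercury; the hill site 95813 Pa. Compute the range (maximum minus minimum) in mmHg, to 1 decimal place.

15.4 mmHg

the airport: 96.56 kPa = 724.259 mmHg.
the hill site: 95813 Pa = 718.656 mmHg.
Spread: 724.259 − 708.880 = 15.4 mmHg.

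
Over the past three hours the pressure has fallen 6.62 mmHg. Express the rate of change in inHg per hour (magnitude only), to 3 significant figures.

6.62 mmHg / 3 h × 0.0393701 inHg/mmHg = 0.0869 inHg/h.

0.0869 inHg per hour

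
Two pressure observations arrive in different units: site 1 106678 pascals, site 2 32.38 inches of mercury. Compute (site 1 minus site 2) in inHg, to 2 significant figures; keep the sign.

-0.88 inHg

site 1: 106678 Pa = 31.5020 inHg.
Difference: 31.5020 − 32.3800 = -0.88 inHg.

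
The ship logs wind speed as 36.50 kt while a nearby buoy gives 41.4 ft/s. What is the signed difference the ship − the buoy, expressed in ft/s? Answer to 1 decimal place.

20.2 ft/s

the ship: 36.50 kt = 61.605 ft/s.
Difference: 61.605 − 41.400 = 20.2 ft/s.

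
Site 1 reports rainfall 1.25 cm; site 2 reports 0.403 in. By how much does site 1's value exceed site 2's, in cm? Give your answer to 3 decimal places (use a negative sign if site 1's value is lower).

0.226 cm

site 2: 0.403 in = 1.02362 cm.
Difference: 1.25000 − 1.02362 = 0.226 cm.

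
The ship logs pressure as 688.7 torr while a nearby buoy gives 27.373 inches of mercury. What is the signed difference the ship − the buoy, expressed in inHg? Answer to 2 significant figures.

-0.26 inHg

the ship: 688.7 mmHg = 27.1142 inHg.
Difference: 27.1142 − 27.3730 = -0.26 inHg.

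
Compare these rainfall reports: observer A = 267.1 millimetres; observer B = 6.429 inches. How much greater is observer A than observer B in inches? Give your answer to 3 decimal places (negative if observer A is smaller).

4.087 in

observer A: 267.1 mm = 10.51575 in.
Difference: 10.51575 − 6.42900 = 4.087 in.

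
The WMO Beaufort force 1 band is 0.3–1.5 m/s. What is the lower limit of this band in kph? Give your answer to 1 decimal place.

1.1 km/h

0.3–1.5 m/s × 3.6 = 1.1–5.4 km/h.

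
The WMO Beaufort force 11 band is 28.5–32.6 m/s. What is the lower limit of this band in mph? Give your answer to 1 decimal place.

63.8 mph

28.5–32.6 m/s × 2.237 = 63.8–72.9 mph.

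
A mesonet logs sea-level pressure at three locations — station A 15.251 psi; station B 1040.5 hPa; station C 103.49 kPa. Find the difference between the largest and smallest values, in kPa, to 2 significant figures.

station A: 15.251 psi = 105.152 kPa.
station B: 1040.5 hPa = 104.050 kPa.
Spread: 105.152 − 103.490 = 1.7 kPa.

1.7 kPa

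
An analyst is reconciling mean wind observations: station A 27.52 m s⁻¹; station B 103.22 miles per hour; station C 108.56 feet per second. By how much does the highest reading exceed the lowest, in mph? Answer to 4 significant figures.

station A: 27.52 m/s = 61.5605 mph.
station C: 108.56 ft/s = 74.0182 mph.
Spread: 103.2200 − 61.5605 = 41.66 mph.

41.66 mph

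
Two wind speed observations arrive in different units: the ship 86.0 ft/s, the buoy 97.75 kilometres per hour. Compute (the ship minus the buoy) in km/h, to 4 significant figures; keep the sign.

-3.384 km/h

the ship: 86.0 ft/s = 94.36608 km/h.
Difference: 94.36608 − 97.75000 = -3.384 km/h.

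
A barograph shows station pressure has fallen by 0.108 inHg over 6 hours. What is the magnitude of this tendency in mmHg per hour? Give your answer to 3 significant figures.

0.457 mmHg per hour

0.108 inHg / 6 h × 25.4 mmHg/inHg = 0.457 mmHg/h.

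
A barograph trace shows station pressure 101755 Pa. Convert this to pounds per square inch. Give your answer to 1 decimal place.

14.8 psi

1 Pa = 0.000145038 psi, so 101755 × 0.000145038 = 14.8 psi.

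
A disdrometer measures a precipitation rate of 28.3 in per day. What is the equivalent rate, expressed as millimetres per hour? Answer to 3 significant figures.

30.0 mm/hour

28.3 in/day × 25.4 mm/in × 0.0416667 day/hour = 30.0 mm/hour.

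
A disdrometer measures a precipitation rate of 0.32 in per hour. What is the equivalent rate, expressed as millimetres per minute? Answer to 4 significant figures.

0.1355 mm/minute

0.32 in/hour × 25.4 mm/in × 0.0166667 hour/minute = 0.1355 mm/minute.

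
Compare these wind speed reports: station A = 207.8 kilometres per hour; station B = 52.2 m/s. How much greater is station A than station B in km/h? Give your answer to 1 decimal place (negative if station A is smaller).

station B: 52.2 m/s = 187.920 km/h.
Difference: 207.800 − 187.920 = 19.9 km/h.

19.9 km/h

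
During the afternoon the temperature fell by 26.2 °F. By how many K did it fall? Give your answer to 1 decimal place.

14.6 K

Converting a difference, only the 9/5 scale factor applies: ΔK = 26.2 × 0.5556 = 14.6 K.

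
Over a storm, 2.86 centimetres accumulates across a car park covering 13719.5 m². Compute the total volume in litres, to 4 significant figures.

Depth: 2.86 cm × 10 = 28.6 mm.
1 mm over 1 m² is 1 L, so volume = 28.6 × 13719.5 = 392377.7 L ≈ 392400 L.

392400 litres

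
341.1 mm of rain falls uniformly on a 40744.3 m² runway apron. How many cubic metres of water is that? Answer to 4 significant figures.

1 mm over 1 m² is 1 L, so volume = 341.1 × 40744.3 = 13897881 L = 13900 m³.

13900 cubic metres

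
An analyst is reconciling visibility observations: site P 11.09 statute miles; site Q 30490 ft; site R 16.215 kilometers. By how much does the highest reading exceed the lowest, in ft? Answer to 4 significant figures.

28070 ft

site P: 11.09 SM = 58555.20 ft.
site R: 16.215 km = 53198.82 ft.
Spread: 58555.20 − 30490.00 = 28070 ft.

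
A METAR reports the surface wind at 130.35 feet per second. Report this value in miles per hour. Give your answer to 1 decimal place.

88.9 mph

1 ft/s = 0.681818 mph, so 130.35 × 0.681818 = 88.9 mph.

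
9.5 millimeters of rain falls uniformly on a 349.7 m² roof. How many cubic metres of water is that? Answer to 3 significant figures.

1 mm over 1 m² is 1 L, so volume = 9.5 × 349.7 = 3322.15 L = 3.32 m³.

3.32 cubic metres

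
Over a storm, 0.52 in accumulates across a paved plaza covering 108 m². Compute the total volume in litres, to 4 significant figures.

1426 litres

Depth: 0.52 in × 25.4 = 13.208 mm.
1 mm over 1 m² is 1 L, so volume = 13.208 × 108 = 1426.464 L ≈ 1426 L.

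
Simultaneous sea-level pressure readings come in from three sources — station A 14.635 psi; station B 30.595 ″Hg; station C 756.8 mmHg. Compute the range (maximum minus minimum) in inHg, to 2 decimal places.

0.80 inHg

station A: 14.635 psi = 29.7972 inHg.
station C: 756.8 mmHg = 29.7953 inHg.
Spread: 30.5950 − 29.7953 = 0.80 inHg.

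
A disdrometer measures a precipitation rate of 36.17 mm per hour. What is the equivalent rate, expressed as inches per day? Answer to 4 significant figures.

34.18 in/day

36.17 mm/hour × 0.0393701 in/mm × 24 hour/day = 34.18 in/day.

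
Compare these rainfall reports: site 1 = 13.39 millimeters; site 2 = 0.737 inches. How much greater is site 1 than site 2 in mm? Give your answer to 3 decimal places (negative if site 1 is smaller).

site 2: 0.737 in = 18.71980 mm.
Difference: 13.39000 − 18.71980 = -5.330 mm.

-5.330 mm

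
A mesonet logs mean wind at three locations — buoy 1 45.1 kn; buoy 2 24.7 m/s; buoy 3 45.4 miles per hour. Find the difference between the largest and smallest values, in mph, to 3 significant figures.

buoy 1: 45.1 kt = 51.9002 mph.
buoy 2: 24.7 m/s = 55.2523 mph.
Spread: 55.2523 − 45.4000 = 9.85 mph.

9.85 mph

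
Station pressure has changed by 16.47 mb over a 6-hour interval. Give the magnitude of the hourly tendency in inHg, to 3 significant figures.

0.0811 inHg per hour

16.47 mb / 6 h × 0.02953 inHg/mb = 0.0811 inHg/h.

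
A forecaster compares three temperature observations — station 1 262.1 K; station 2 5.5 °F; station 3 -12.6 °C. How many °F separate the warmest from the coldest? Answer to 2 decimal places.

6.61 °F

station 1: 262.1 K = -11.050 °C.
station 2: 5.5 °F = -14.722 °C.
Spread: (-11.050) − (-14.722) = 3.672 °C = 6.61 °F.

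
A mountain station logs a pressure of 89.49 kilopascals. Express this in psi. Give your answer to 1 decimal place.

1 kPa = 0.145038 psi, so 89.49 × 0.145038 = 13.0 psi.

13.0 psi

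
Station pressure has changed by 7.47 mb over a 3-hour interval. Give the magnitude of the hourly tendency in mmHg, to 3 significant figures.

7.47 mb / 3 h × 0.750062 mmHg/mb = 1.87 mmHg/h.

1.87 mmHg per hour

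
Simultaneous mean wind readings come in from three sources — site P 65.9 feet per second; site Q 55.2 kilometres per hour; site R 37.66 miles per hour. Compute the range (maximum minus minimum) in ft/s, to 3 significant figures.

15.6 ft/s

site Q: 55.2 km/h = 50.306 ft/s.
site R: 37.66 mph = 55.235 ft/s.
Spread: 65.900 − 50.306 = 15.6 ft/s.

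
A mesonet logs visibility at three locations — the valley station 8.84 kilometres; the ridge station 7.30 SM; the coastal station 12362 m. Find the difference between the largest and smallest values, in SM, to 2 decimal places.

2.19 SM

the valley station: 8.84 km = 5.4929 SM.
the coastal station: 12362 m = 7.6814 SM.
Spread: 7.6814 − 5.4929 = 2.19 SM.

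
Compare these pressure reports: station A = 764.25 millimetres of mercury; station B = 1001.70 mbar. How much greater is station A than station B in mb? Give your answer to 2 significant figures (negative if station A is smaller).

station A: 764.25 mmHg = 1018.92 mb.
Difference: 1018.92 − 1001.70 = 17 mb.

17 mb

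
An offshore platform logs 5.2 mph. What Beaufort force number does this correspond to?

5.2 mph = 2.3 m/s, which is Beaufort 2 (light breeze, 1.6–3.3 m/s).

Beaufort force 2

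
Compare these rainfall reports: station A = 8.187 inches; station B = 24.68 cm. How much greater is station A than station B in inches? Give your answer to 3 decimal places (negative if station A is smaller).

-1.530 in

station B: 24.68 cm = 9.71654 in.
Difference: 8.18700 − 9.71654 = -1.530 in.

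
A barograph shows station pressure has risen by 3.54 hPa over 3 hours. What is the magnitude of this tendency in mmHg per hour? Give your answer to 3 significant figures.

0.885 mmHg per hour

3.54 hPa / 3 h × 0.750062 mmHg/hPa = 0.885 mmHg/h.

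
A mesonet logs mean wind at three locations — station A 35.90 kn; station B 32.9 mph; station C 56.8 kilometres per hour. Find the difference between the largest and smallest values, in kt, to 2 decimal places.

station B: 32.9 mph = 28.5893 kt.
station C: 56.8 km/h = 30.6695 kt.
Spread: 35.9000 − 28.5893 = 7.31 kt.

7.31 kt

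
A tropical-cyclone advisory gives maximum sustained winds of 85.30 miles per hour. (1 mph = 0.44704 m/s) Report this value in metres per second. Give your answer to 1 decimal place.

38.1 m/s

1 mph = 0.44704 m/s, so 85.30 × 0.44704 = 38.1 m/s.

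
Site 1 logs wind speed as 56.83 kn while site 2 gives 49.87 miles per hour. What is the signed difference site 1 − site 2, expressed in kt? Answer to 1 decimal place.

site 2: 49.87 mph = 43.336 kt.
Difference: 56.830 − 43.336 = 13.5 kt.

13.5 kt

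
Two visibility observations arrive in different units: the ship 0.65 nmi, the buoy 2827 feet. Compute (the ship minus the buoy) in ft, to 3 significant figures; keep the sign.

the ship: 0.65 nmi = 3949.48 ft.
Difference: 3949.48 − 2827.00 = 1120 ft.

1120 ft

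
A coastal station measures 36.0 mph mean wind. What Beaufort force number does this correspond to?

36.0 mph = 16.1 m/s, which is Beaufort 7 (near gale, 13.9–17.1 m/s).

Beaufort force 7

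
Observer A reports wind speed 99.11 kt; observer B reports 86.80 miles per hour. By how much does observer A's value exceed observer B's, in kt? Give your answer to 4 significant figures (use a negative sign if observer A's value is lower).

23.68 kt

observer B: 86.80 mph = 75.4271 kt.
Difference: 99.1100 − 75.4271 = 23.68 kt.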